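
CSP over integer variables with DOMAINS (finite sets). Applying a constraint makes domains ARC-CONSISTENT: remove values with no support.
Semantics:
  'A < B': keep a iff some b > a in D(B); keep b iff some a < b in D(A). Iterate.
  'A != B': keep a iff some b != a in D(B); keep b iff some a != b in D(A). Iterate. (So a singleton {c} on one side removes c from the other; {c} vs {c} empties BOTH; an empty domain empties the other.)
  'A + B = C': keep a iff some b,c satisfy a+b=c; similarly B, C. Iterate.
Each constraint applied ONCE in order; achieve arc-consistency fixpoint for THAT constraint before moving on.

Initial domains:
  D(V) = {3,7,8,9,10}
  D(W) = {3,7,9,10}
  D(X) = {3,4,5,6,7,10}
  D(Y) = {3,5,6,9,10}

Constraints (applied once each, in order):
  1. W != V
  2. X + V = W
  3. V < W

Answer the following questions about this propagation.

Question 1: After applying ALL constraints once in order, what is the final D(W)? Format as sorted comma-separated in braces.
Constraint 1 (W != V) on D(W)={3,7,9,10} D(V)={3,7,8,9,10}: no change
Constraint 2 (X + V = W) on D(X)={3,4,5,6,7,10} D(V)={3,7,8,9,10} D(W)={3,7,9,10}: X {3,4,5,6,7,10}->{3,4,6,7}; V {3,7,8,9,10}->{3,7}; W {3,7,9,10}->{7,9,10}
Constraint 3 (V < W) on D(V)={3,7} D(W)={7,9,10}: no change
So after all 3 constraints: D(W) = {7,9,10}

Answer: {7,9,10}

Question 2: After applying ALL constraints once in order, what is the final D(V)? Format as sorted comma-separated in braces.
Constraint 1 (W != V) on D(W)={3,7,9,10} D(V)={3,7,8,9,10}: no change
Constraint 2 (X + V = W) on D(X)={3,4,5,6,7,10} D(V)={3,7,8,9,10} D(W)={3,7,9,10}: X {3,4,5,6,7,10}->{3,4,6,7}; V {3,7,8,9,10}->{3,7}; W {3,7,9,10}->{7,9,10}
Constraint 3 (V < W) on D(V)={3,7} D(W)={7,9,10}: no change
So after all 3 constraints: D(V) = {3,7}

Answer: {3,7}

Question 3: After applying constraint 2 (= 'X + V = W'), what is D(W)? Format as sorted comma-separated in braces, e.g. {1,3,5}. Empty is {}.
Answer: {7,9,10}

Derivation:
Constraint 1 (W != V) on D(W)={3,7,9,10} D(V)={3,7,8,9,10}: no change
Constraint 2 (X + V = W) on D(X)={3,4,5,6,7,10} D(V)={3,7,8,9,10} D(W)={3,7,9,10}: X {3,4,5,6,7,10}->{3,4,6,7}; V {3,7,8,9,10}->{3,7}; W {3,7,9,10}->{7,9,10}
So after constraint 2: D(W) = {7,9,10}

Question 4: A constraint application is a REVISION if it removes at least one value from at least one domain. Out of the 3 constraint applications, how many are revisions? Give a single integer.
Constraint 1 (W != V) on D(W)={3,7,9,10} D(V)={3,7,8,9,10}: no change => not a revision
Constraint 2 (X + V = W) on D(X)={3,4,5,6,7,10} D(V)={3,7,8,9,10} D(W)={3,7,9,10}: X {3,4,5,6,7,10}->{3,4,6,7}; V {3,7,8,9,10}->{3,7}; W {3,7,9,10}->{7,9,10} => REVISION
Constraint 3 (V < W) on D(V)={3,7} D(W)={7,9,10}: no change => not a revision
Total revisions = 1

Answer: 1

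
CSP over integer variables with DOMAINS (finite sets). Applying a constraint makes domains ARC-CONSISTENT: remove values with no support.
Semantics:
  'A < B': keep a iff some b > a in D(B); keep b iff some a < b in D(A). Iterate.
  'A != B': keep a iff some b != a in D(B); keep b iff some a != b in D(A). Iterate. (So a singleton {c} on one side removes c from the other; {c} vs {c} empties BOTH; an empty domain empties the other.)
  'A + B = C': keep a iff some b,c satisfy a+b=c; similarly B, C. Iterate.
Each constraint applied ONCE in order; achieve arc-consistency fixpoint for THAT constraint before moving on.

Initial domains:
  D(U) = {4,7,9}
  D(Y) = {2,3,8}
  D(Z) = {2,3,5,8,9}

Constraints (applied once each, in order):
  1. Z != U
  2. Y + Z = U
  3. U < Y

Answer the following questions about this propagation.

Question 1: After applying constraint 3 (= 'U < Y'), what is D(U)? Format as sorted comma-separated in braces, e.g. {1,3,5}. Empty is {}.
Answer: {}

Derivation:
Constraint 1 (Z != U) on D(Z)={2,3,5,8,9} D(U)={4,7,9}: no change
Constraint 2 (Y + Z = U) on D(Y)={2,3,8} D(Z)={2,3,5,8,9} D(U)={4,7,9}: Y {2,3,8}->{2}; Z {2,3,5,8,9}->{2,5}; U {4,7,9}->{4,7}
Constraint 3 (U < Y) on D(U)={4,7} D(Y)={2}: U {4,7}->{}; Y {2}->{}
So after constraint 3: D(U) = {}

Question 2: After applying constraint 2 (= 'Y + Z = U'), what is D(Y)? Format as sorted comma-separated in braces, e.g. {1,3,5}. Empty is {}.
Answer: {2}

Derivation:
Constraint 1 (Z != U) on D(Z)={2,3,5,8,9} D(U)={4,7,9}: no change
Constraint 2 (Y + Z = U) on D(Y)={2,3,8} D(Z)={2,3,5,8,9} D(U)={4,7,9}: Y {2,3,8}->{2}; Z {2,3,5,8,9}->{2,5}; U {4,7,9}->{4,7}
So after constraint 2: D(Y) = {2}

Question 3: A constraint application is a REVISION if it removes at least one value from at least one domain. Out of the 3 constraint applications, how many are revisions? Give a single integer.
Answer: 2

Derivation:
Constraint 1 (Z != U) on D(Z)={2,3,5,8,9} D(U)={4,7,9}: no change => not a revision
Constraint 2 (Y + Z = U) on D(Y)={2,3,8} D(Z)={2,3,5,8,9} D(U)={4,7,9}: Y {2,3,8}->{2}; Z {2,3,5,8,9}->{2,5}; U {4,7,9}->{4,7} => REVISION
Constraint 3 (U < Y) on D(U)={4,7} D(Y)={2}: U {4,7}->{}; Y {2}->{} => REVISION
Total revisions = 2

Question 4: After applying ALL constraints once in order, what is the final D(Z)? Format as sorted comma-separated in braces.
Constraint 1 (Z != U) on D(Z)={2,3,5,8,9} D(U)={4,7,9}: no change
Constraint 2 (Y + Z = U) on D(Y)={2,3,8} D(Z)={2,3,5,8,9} D(U)={4,7,9}: Y {2,3,8}->{2}; Z {2,3,5,8,9}->{2,5}; U {4,7,9}->{4,7}
Constraint 3 (U < Y) on D(U)={4,7} D(Y)={2}: U {4,7}->{}; Y {2}->{}
So after all 3 constraints: D(Z) = {2,5}

Answer: {2,5}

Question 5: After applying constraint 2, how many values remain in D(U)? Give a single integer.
Answer: 2

Derivation:
Constraint 1 (Z != U) on D(Z)={2,3,5,8,9} D(U)={4,7,9}: no change
Constraint 2 (Y + Z = U) on D(Y)={2,3,8} D(Z)={2,3,5,8,9} D(U)={4,7,9}: Y {2,3,8}->{2}; Z {2,3,5,8,9}->{2,5}; U {4,7,9}->{4,7}
So after constraint 2: D(U)={4,7}, size = 2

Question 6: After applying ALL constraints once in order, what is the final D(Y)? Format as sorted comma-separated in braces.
Constraint 1 (Z != U) on D(Z)={2,3,5,8,9} D(U)={4,7,9}: no change
Constraint 2 (Y + Z = U) on D(Y)={2,3,8} D(Z)={2,3,5,8,9} D(U)={4,7,9}: Y {2,3,8}->{2}; Z {2,3,5,8,9}->{2,5}; U {4,7,9}->{4,7}
Constraint 3 (U < Y) on D(U)={4,7} D(Y)={2}: U {4,7}->{}; Y {2}->{}
So after all 3 constraints: D(Y) = {}

Answer: {}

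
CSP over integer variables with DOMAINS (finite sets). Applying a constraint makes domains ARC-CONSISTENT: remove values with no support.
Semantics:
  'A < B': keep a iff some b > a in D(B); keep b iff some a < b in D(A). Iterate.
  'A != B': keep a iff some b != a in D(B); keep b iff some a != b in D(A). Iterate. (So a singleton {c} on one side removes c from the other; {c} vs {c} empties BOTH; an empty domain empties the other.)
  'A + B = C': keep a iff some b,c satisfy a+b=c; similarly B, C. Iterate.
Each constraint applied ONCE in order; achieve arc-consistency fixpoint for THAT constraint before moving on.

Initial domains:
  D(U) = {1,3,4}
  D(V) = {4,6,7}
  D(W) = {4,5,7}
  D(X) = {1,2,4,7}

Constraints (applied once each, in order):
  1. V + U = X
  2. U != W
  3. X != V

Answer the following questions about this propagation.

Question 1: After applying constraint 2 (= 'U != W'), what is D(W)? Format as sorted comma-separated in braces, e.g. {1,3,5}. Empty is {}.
Constraint 1 (V + U = X) on D(V)={4,6,7} D(U)={1,3,4} D(X)={1,2,4,7}: V {4,6,7}->{4,6}; U {1,3,4}->{1,3}; X {1,2,4,7}->{7}
Constraint 2 (U != W) on D(U)={1,3} D(W)={4,5,7}: no change
So after constraint 2: D(W) = {4,5,7}

Answer: {4,5,7}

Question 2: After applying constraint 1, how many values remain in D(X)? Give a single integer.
Constraint 1 (V + U = X) on D(V)={4,6,7} D(U)={1,3,4} D(X)={1,2,4,7}: V {4,6,7}->{4,6}; U {1,3,4}->{1,3}; X {1,2,4,7}->{7}
So after constraint 1: D(X)={7}, size = 1

Answer: 1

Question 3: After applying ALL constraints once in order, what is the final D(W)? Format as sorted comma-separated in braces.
Constraint 1 (V + U = X) on D(V)={4,6,7} D(U)={1,3,4} D(X)={1,2,4,7}: V {4,6,7}->{4,6}; U {1,3,4}->{1,3}; X {1,2,4,7}->{7}
Constraint 2 (U != W) on D(U)={1,3} D(W)={4,5,7}: no change
Constraint 3 (X != V) on D(X)={7} D(V)={4,6}: no change
So after all 3 constraints: D(W) = {4,5,7}

Answer: {4,5,7}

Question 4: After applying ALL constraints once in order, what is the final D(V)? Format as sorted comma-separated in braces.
Answer: {4,6}

Derivation:
Constraint 1 (V + U = X) on D(V)={4,6,7} D(U)={1,3,4} D(X)={1,2,4,7}: V {4,6,7}->{4,6}; U {1,3,4}->{1,3}; X {1,2,4,7}->{7}
Constraint 2 (U != W) on D(U)={1,3} D(W)={4,5,7}: no change
Constraint 3 (X != V) on D(X)={7} D(V)={4,6}: no change
So after all 3 constraints: D(V) = {4,6}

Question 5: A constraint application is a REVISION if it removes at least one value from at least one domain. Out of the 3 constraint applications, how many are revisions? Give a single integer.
Answer: 1

Derivation:
Constraint 1 (V + U = X) on D(V)={4,6,7} D(U)={1,3,4} D(X)={1,2,4,7}: V {4,6,7}->{4,6}; U {1,3,4}->{1,3}; X {1,2,4,7}->{7} => REVISION
Constraint 2 (U != W) on D(U)={1,3} D(W)={4,5,7}: no change => not a revision
Constraint 3 (X != V) on D(X)={7} D(V)={4,6}: no change => not a revision
Total revisions = 1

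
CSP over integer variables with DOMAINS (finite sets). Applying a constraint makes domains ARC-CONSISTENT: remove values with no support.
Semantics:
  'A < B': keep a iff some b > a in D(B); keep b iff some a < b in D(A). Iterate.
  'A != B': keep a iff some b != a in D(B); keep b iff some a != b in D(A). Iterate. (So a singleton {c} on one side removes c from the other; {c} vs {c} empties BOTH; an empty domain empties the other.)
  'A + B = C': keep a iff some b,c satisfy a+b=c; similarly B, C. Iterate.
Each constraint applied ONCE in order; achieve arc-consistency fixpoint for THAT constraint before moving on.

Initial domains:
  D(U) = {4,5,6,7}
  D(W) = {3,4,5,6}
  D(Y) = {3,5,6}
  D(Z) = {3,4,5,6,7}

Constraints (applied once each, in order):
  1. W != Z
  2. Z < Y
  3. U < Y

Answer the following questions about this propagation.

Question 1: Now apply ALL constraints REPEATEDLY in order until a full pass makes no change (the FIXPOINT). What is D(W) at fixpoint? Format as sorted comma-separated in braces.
Answer: {3,4,5,6}

Derivation:
pass 0 (initial): D(W)={3,4,5,6}
pass 1: U {4,5,6,7}->{4,5}; Y {3,5,6}->{5,6}; Z {3,4,5,6,7}->{3,4,5}
pass 2: no change
Fixpoint after 2 passes: D(W) = {3,4,5,6}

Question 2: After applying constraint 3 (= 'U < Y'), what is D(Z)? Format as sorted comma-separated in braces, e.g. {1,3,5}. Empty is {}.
Constraint 1 (W != Z) on D(W)={3,4,5,6} D(Z)={3,4,5,6,7}: no change
Constraint 2 (Z < Y) on D(Z)={3,4,5,6,7} D(Y)={3,5,6}: Z {3,4,5,6,7}->{3,4,5}; Y {3,5,6}->{5,6}
Constraint 3 (U < Y) on D(U)={4,5,6,7} D(Y)={5,6}: U {4,5,6,7}->{4,5}
So after constraint 3: D(Z) = {3,4,5}

Answer: {3,4,5}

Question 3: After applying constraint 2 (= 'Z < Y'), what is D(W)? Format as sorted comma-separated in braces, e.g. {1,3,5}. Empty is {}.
Answer: {3,4,5,6}

Derivation:
Constraint 1 (W != Z) on D(W)={3,4,5,6} D(Z)={3,4,5,6,7}: no change
Constraint 2 (Z < Y) on D(Z)={3,4,5,6,7} D(Y)={3,5,6}: Z {3,4,5,6,7}->{3,4,5}; Y {3,5,6}->{5,6}
So after constraint 2: D(W) = {3,4,5,6}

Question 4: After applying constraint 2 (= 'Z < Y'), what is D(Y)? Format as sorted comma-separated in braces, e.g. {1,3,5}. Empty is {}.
Answer: {5,6}

Derivation:
Constraint 1 (W != Z) on D(W)={3,4,5,6} D(Z)={3,4,5,6,7}: no change
Constraint 2 (Z < Y) on D(Z)={3,4,5,6,7} D(Y)={3,5,6}: Z {3,4,5,6,7}->{3,4,5}; Y {3,5,6}->{5,6}
So after constraint 2: D(Y) = {5,6}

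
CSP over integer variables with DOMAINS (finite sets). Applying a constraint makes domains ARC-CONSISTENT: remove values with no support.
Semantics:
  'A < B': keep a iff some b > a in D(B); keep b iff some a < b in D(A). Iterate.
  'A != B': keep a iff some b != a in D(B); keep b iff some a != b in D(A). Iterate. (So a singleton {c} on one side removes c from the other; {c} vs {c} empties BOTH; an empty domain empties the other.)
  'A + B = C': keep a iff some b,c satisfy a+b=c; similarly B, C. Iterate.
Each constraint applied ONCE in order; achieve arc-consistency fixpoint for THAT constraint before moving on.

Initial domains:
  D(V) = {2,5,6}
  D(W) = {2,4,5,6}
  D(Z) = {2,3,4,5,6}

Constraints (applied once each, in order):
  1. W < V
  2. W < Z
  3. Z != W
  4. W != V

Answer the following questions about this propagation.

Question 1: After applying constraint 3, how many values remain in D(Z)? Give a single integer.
Answer: 4

Derivation:
Constraint 1 (W < V) on D(W)={2,4,5,6} D(V)={2,5,6}: W {2,4,5,6}->{2,4,5}; V {2,5,6}->{5,6}
Constraint 2 (W < Z) on D(W)={2,4,5} D(Z)={2,3,4,5,6}: Z {2,3,4,5,6}->{3,4,5,6}
Constraint 3 (Z != W) on D(Z)={3,4,5,6} D(W)={2,4,5}: no change
So after constraint 3: D(Z)={3,4,5,6}, size = 4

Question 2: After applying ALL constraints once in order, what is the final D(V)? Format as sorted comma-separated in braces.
Constraint 1 (W < V) on D(W)={2,4,5,6} D(V)={2,5,6}: W {2,4,5,6}->{2,4,5}; V {2,5,6}->{5,6}
Constraint 2 (W < Z) on D(W)={2,4,5} D(Z)={2,3,4,5,6}: Z {2,3,4,5,6}->{3,4,5,6}
Constraint 3 (Z != W) on D(Z)={3,4,5,6} D(W)={2,4,5}: no change
Constraint 4 (W != V) on D(W)={2,4,5} D(V)={5,6}: no change
So after all 4 constraints: D(V) = {5,6}

Answer: {5,6}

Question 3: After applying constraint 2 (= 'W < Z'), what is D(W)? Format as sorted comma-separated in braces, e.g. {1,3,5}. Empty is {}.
Constraint 1 (W < V) on D(W)={2,4,5,6} D(V)={2,5,6}: W {2,4,5,6}->{2,4,5}; V {2,5,6}->{5,6}
Constraint 2 (W < Z) on D(W)={2,4,5} D(Z)={2,3,4,5,6}: Z {2,3,4,5,6}->{3,4,5,6}
So after constraint 2: D(W) = {2,4,5}

Answer: {2,4,5}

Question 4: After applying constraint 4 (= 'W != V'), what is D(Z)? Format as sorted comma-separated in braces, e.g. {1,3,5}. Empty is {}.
Constraint 1 (W < V) on D(W)={2,4,5,6} D(V)={2,5,6}: W {2,4,5,6}->{2,4,5}; V {2,5,6}->{5,6}
Constraint 2 (W < Z) on D(W)={2,4,5} D(Z)={2,3,4,5,6}: Z {2,3,4,5,6}->{3,4,5,6}
Constraint 3 (Z != W) on D(Z)={3,4,5,6} D(W)={2,4,5}: no change
Constraint 4 (W != V) on D(W)={2,4,5} D(V)={5,6}: no change
So after constraint 4: D(Z) = {3,4,5,6}

Answer: {3,4,5,6}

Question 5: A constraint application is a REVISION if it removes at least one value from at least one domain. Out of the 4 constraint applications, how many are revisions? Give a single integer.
Constraint 1 (W < V) on D(W)={2,4,5,6} D(V)={2,5,6}: W {2,4,5,6}->{2,4,5}; V {2,5,6}->{5,6} => REVISION
Constraint 2 (W < Z) on D(W)={2,4,5} D(Z)={2,3,4,5,6}: Z {2,3,4,5,6}->{3,4,5,6} => REVISION
Constraint 3 (Z != W) on D(Z)={3,4,5,6} D(W)={2,4,5}: no change => not a revision
Constraint 4 (W != V) on D(W)={2,4,5} D(V)={5,6}: no change => not a revision
Total revisions = 2

Answer: 2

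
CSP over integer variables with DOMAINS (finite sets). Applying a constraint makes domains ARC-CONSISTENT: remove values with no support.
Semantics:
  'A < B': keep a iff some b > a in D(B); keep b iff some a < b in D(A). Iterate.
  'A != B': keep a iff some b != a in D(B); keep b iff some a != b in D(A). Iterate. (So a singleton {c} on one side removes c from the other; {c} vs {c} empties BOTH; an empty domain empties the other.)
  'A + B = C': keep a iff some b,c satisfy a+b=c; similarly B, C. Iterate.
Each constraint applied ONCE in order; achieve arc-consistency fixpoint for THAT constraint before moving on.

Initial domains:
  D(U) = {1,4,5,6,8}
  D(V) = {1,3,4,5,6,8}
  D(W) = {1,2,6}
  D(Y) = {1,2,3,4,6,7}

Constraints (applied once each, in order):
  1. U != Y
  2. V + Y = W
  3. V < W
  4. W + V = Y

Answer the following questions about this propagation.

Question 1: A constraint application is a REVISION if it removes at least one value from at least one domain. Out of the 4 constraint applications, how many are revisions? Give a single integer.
Constraint 1 (U != Y) on D(U)={1,4,5,6,8} D(Y)={1,2,3,4,6,7}: no change => not a revision
Constraint 2 (V + Y = W) on D(V)={1,3,4,5,6,8} D(Y)={1,2,3,4,6,7} D(W)={1,2,6}: V {1,3,4,5,6,8}->{1,3,4,5}; Y {1,2,3,4,6,7}->{1,2,3}; W {1,2,6}->{2,6} => REVISION
Constraint 3 (V < W) on D(V)={1,3,4,5} D(W)={2,6}: no change => not a revision
Constraint 4 (W + V = Y) on D(W)={2,6} D(V)={1,3,4,5} D(Y)={1,2,3}: W {2,6}->{2}; V {1,3,4,5}->{1}; Y {1,2,3}->{3} => REVISION
Total revisions = 2

Answer: 2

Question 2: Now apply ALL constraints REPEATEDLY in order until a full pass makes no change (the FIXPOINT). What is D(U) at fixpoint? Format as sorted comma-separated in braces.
pass 0 (initial): D(U)={1,4,5,6,8}
pass 1: V {1,3,4,5,6,8}->{1}; W {1,2,6}->{2}; Y {1,2,3,4,6,7}->{3}
pass 2: V {1}->{}; W {2}->{}; Y {3}->{}
pass 3: U {1,4,5,6,8}->{}
pass 4: no change
Fixpoint after 4 passes: D(U) = {}

Answer: {}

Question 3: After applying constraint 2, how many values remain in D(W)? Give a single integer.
Answer: 2

Derivation:
Constraint 1 (U != Y) on D(U)={1,4,5,6,8} D(Y)={1,2,3,4,6,7}: no change
Constraint 2 (V + Y = W) on D(V)={1,3,4,5,6,8} D(Y)={1,2,3,4,6,7} D(W)={1,2,6}: V {1,3,4,5,6,8}->{1,3,4,5}; Y {1,2,3,4,6,7}->{1,2,3}; W {1,2,6}->{2,6}
So after constraint 2: D(W)={2,6}, size = 2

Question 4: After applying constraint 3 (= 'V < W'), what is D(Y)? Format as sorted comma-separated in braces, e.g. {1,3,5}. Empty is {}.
Constraint 1 (U != Y) on D(U)={1,4,5,6,8} D(Y)={1,2,3,4,6,7}: no change
Constraint 2 (V + Y = W) on D(V)={1,3,4,5,6,8} D(Y)={1,2,3,4,6,7} D(W)={1,2,6}: V {1,3,4,5,6,8}->{1,3,4,5}; Y {1,2,3,4,6,7}->{1,2,3}; W {1,2,6}->{2,6}
Constraint 3 (V < W) on D(V)={1,3,4,5} D(W)={2,6}: no change
So after constraint 3: D(Y) = {1,2,3}

Answer: {1,2,3}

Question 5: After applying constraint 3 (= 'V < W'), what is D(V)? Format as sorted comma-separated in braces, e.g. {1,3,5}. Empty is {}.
Answer: {1,3,4,5}

Derivation:
Constraint 1 (U != Y) on D(U)={1,4,5,6,8} D(Y)={1,2,3,4,6,7}: no change
Constraint 2 (V + Y = W) on D(V)={1,3,4,5,6,8} D(Y)={1,2,3,4,6,7} D(W)={1,2,6}: V {1,3,4,5,6,8}->{1,3,4,5}; Y {1,2,3,4,6,7}->{1,2,3}; W {1,2,6}->{2,6}
Constraint 3 (V < W) on D(V)={1,3,4,5} D(W)={2,6}: no change
So after constraint 3: D(V) = {1,3,4,5}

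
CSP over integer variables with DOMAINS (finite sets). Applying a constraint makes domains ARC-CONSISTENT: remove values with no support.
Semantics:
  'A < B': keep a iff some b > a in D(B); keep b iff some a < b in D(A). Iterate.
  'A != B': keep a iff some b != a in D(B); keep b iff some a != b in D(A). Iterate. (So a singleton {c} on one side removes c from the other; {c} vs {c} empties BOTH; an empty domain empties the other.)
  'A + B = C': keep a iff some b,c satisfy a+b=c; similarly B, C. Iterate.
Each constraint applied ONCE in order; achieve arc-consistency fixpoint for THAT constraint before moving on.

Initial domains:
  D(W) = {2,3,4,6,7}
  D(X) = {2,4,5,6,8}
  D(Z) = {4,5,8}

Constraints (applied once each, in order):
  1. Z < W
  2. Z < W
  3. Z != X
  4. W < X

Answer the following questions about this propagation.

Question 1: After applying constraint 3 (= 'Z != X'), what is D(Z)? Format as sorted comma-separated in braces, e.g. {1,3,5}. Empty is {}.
Constraint 1 (Z < W) on D(Z)={4,5,8} D(W)={2,3,4,6,7}: Z {4,5,8}->{4,5}; W {2,3,4,6,7}->{6,7}
Constraint 2 (Z < W) on D(Z)={4,5} D(W)={6,7}: no change
Constraint 3 (Z != X) on D(Z)={4,5} D(X)={2,4,5,6,8}: no change
So after constraint 3: D(Z) = {4,5}

Answer: {4,5}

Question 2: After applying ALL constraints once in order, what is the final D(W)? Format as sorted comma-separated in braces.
Answer: {6,7}

Derivation:
Constraint 1 (Z < W) on D(Z)={4,5,8} D(W)={2,3,4,6,7}: Z {4,5,8}->{4,5}; W {2,3,4,6,7}->{6,7}
Constraint 2 (Z < W) on D(Z)={4,5} D(W)={6,7}: no change
Constraint 3 (Z != X) on D(Z)={4,5} D(X)={2,4,5,6,8}: no change
Constraint 4 (W < X) on D(W)={6,7} D(X)={2,4,5,6,8}: X {2,4,5,6,8}->{8}
So after all 4 constraints: D(W) = {6,7}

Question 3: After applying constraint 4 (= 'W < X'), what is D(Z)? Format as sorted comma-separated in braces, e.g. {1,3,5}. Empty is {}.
Constraint 1 (Z < W) on D(Z)={4,5,8} D(W)={2,3,4,6,7}: Z {4,5,8}->{4,5}; W {2,3,4,6,7}->{6,7}
Constraint 2 (Z < W) on D(Z)={4,5} D(W)={6,7}: no change
Constraint 3 (Z != X) on D(Z)={4,5} D(X)={2,4,5,6,8}: no change
Constraint 4 (W < X) on D(W)={6,7} D(X)={2,4,5,6,8}: X {2,4,5,6,8}->{8}
So after constraint 4: D(Z) = {4,5}

Answer: {4,5}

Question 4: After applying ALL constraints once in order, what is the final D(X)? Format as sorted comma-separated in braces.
Answer: {8}

Derivation:
Constraint 1 (Z < W) on D(Z)={4,5,8} D(W)={2,3,4,6,7}: Z {4,5,8}->{4,5}; W {2,3,4,6,7}->{6,7}
Constraint 2 (Z < W) on D(Z)={4,5} D(W)={6,7}: no change
Constraint 3 (Z != X) on D(Z)={4,5} D(X)={2,4,5,6,8}: no change
Constraint 4 (W < X) on D(W)={6,7} D(X)={2,4,5,6,8}: X {2,4,5,6,8}->{8}
So after all 4 constraints: D(X) = {8}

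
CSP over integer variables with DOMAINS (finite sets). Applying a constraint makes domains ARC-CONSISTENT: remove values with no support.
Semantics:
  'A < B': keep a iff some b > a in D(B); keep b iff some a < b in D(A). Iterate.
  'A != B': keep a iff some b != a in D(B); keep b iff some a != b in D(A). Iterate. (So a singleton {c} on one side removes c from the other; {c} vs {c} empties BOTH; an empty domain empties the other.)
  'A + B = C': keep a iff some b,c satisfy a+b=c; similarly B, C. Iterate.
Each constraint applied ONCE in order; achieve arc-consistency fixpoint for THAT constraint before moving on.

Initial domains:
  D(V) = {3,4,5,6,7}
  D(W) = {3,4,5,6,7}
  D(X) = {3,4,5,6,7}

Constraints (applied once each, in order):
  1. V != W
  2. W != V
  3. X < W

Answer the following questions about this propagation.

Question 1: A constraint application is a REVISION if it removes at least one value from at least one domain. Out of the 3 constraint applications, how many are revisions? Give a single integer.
Answer: 1

Derivation:
Constraint 1 (V != W) on D(V)={3,4,5,6,7} D(W)={3,4,5,6,7}: no change => not a revision
Constraint 2 (W != V) on D(W)={3,4,5,6,7} D(V)={3,4,5,6,7}: no change => not a revision
Constraint 3 (X < W) on D(X)={3,4,5,6,7} D(W)={3,4,5,6,7}: X {3,4,5,6,7}->{3,4,5,6}; W {3,4,5,6,7}->{4,5,6,7} => REVISION
Total revisions = 1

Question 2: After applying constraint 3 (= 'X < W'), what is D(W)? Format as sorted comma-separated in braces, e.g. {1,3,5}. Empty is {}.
Constraint 1 (V != W) on D(V)={3,4,5,6,7} D(W)={3,4,5,6,7}: no change
Constraint 2 (W != V) on D(W)={3,4,5,6,7} D(V)={3,4,5,6,7}: no change
Constraint 3 (X < W) on D(X)={3,4,5,6,7} D(W)={3,4,5,6,7}: X {3,4,5,6,7}->{3,4,5,6}; W {3,4,5,6,7}->{4,5,6,7}
So after constraint 3: D(W) = {4,5,6,7}

Answer: {4,5,6,7}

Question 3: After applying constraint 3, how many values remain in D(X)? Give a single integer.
Constraint 1 (V != W) on D(V)={3,4,5,6,7} D(W)={3,4,5,6,7}: no change
Constraint 2 (W != V) on D(W)={3,4,5,6,7} D(V)={3,4,5,6,7}: no change
Constraint 3 (X < W) on D(X)={3,4,5,6,7} D(W)={3,4,5,6,7}: X {3,4,5,6,7}->{3,4,5,6}; W {3,4,5,6,7}->{4,5,6,7}
So after constraint 3: D(X)={3,4,5,6}, size = 4

Answer: 4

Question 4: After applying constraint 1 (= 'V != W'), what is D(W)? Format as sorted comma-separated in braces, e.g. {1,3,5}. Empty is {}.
Constraint 1 (V != W) on D(V)={3,4,5,6,7} D(W)={3,4,5,6,7}: no change
So after constraint 1: D(W) = {3,4,5,6,7}

Answer: {3,4,5,6,7}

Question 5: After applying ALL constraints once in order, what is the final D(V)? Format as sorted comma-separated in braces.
Answer: {3,4,5,6,7}

Derivation:
Constraint 1 (V != W) on D(V)={3,4,5,6,7} D(W)={3,4,5,6,7}: no change
Constraint 2 (W != V) on D(W)={3,4,5,6,7} D(V)={3,4,5,6,7}: no change
Constraint 3 (X < W) on D(X)={3,4,5,6,7} D(W)={3,4,5,6,7}: X {3,4,5,6,7}->{3,4,5,6}; W {3,4,5,6,7}->{4,5,6,7}
So after all 3 constraints: D(V) = {3,4,5,6,7}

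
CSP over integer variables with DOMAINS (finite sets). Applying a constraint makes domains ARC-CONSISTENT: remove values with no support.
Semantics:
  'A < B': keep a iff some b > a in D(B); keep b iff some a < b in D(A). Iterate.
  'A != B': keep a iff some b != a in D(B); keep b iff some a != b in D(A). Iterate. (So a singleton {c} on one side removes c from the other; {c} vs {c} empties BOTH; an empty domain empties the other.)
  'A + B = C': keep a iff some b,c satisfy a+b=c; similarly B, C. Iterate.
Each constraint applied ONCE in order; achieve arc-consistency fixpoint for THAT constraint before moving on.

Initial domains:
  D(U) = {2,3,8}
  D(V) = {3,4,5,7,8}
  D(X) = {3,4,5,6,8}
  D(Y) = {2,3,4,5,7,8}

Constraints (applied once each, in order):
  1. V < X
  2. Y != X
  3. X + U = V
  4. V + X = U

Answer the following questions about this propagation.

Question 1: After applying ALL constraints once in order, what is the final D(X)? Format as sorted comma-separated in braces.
Constraint 1 (V < X) on D(V)={3,4,5,7,8} D(X)={3,4,5,6,8}: V {3,4,5,7,8}->{3,4,5,7}; X {3,4,5,6,8}->{4,5,6,8}
Constraint 2 (Y != X) on D(Y)={2,3,4,5,7,8} D(X)={4,5,6,8}: no change
Constraint 3 (X + U = V) on D(X)={4,5,6,8} D(U)={2,3,8} D(V)={3,4,5,7}: X {4,5,6,8}->{4,5}; U {2,3,8}->{2,3}; V {3,4,5,7}->{7}
Constraint 4 (V + X = U) on D(V)={7} D(X)={4,5} D(U)={2,3}: V {7}->{}; X {4,5}->{}; U {2,3}->{}
So after all 4 constraints: D(X) = {}

Answer: {}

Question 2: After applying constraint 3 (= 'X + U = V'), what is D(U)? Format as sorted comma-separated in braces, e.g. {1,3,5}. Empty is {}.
Answer: {2,3}

Derivation:
Constraint 1 (V < X) on D(V)={3,4,5,7,8} D(X)={3,4,5,6,8}: V {3,4,5,7,8}->{3,4,5,7}; X {3,4,5,6,8}->{4,5,6,8}
Constraint 2 (Y != X) on D(Y)={2,3,4,5,7,8} D(X)={4,5,6,8}: no change
Constraint 3 (X + U = V) on D(X)={4,5,6,8} D(U)={2,3,8} D(V)={3,4,5,7}: X {4,5,6,8}->{4,5}; U {2,3,8}->{2,3}; V {3,4,5,7}->{7}
So after constraint 3: D(U) = {2,3}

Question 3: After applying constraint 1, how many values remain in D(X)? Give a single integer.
Answer: 4

Derivation:
Constraint 1 (V < X) on D(V)={3,4,5,7,8} D(X)={3,4,5,6,8}: V {3,4,5,7,8}->{3,4,5,7}; X {3,4,5,6,8}->{4,5,6,8}
So after constraint 1: D(X)={4,5,6,8}, size = 4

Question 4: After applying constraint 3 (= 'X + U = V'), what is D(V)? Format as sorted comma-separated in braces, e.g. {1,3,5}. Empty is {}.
Answer: {7}

Derivation:
Constraint 1 (V < X) on D(V)={3,4,5,7,8} D(X)={3,4,5,6,8}: V {3,4,5,7,8}->{3,4,5,7}; X {3,4,5,6,8}->{4,5,6,8}
Constraint 2 (Y != X) on D(Y)={2,3,4,5,7,8} D(X)={4,5,6,8}: no change
Constraint 3 (X + U = V) on D(X)={4,5,6,8} D(U)={2,3,8} D(V)={3,4,5,7}: X {4,5,6,8}->{4,5}; U {2,3,8}->{2,3}; V {3,4,5,7}->{7}
So after constraint 3: D(V) = {7}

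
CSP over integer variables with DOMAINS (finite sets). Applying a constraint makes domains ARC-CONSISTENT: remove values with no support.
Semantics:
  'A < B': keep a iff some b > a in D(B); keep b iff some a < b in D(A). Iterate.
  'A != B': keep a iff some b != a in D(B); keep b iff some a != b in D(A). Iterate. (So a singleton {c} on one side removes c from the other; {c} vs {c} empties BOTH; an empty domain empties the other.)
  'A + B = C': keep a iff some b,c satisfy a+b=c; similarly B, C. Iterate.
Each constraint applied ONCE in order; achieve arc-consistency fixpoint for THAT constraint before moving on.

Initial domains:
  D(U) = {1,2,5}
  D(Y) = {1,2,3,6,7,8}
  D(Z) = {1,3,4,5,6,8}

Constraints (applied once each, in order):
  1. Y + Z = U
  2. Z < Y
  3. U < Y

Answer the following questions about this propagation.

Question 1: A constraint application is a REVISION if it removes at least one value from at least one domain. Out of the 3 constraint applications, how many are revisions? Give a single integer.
Answer: 3

Derivation:
Constraint 1 (Y + Z = U) on D(Y)={1,2,3,6,7,8} D(Z)={1,3,4,5,6,8} D(U)={1,2,5}: Y {1,2,3,6,7,8}->{1,2}; Z {1,3,4,5,6,8}->{1,3,4}; U {1,2,5}->{2,5} => REVISION
Constraint 2 (Z < Y) on D(Z)={1,3,4} D(Y)={1,2}: Z {1,3,4}->{1}; Y {1,2}->{2} => REVISION
Constraint 3 (U < Y) on D(U)={2,5} D(Y)={2}: U {2,5}->{}; Y {2}->{} => REVISION
Total revisions = 3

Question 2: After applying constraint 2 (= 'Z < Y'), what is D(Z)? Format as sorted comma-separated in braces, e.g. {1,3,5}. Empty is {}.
Answer: {1}

Derivation:
Constraint 1 (Y + Z = U) on D(Y)={1,2,3,6,7,8} D(Z)={1,3,4,5,6,8} D(U)={1,2,5}: Y {1,2,3,6,7,8}->{1,2}; Z {1,3,4,5,6,8}->{1,3,4}; U {1,2,5}->{2,5}
Constraint 2 (Z < Y) on D(Z)={1,3,4} D(Y)={1,2}: Z {1,3,4}->{1}; Y {1,2}->{2}
So after constraint 2: D(Z) = {1}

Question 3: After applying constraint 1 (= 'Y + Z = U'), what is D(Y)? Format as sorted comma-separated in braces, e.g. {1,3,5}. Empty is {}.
Constraint 1 (Y + Z = U) on D(Y)={1,2,3,6,7,8} D(Z)={1,3,4,5,6,8} D(U)={1,2,5}: Y {1,2,3,6,7,8}->{1,2}; Z {1,3,4,5,6,8}->{1,3,4}; U {1,2,5}->{2,5}
So after constraint 1: D(Y) = {1,2}

Answer: {1,2}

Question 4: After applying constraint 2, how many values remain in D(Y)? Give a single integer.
Answer: 1

Derivation:
Constraint 1 (Y + Z = U) on D(Y)={1,2,3,6,7,8} D(Z)={1,3,4,5,6,8} D(U)={1,2,5}: Y {1,2,3,6,7,8}->{1,2}; Z {1,3,4,5,6,8}->{1,3,4}; U {1,2,5}->{2,5}
Constraint 2 (Z < Y) on D(Z)={1,3,4} D(Y)={1,2}: Z {1,3,4}->{1}; Y {1,2}->{2}
So after constraint 2: D(Y)={2}, size = 1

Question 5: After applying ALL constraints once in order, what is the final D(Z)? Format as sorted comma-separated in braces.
Constraint 1 (Y + Z = U) on D(Y)={1,2,3,6,7,8} D(Z)={1,3,4,5,6,8} D(U)={1,2,5}: Y {1,2,3,6,7,8}->{1,2}; Z {1,3,4,5,6,8}->{1,3,4}; U {1,2,5}->{2,5}
Constraint 2 (Z < Y) on D(Z)={1,3,4} D(Y)={1,2}: Z {1,3,4}->{1}; Y {1,2}->{2}
Constraint 3 (U < Y) on D(U)={2,5} D(Y)={2}: U {2,5}->{}; Y {2}->{}
So after all 3 constraints: D(Z) = {1}

Answer: {1}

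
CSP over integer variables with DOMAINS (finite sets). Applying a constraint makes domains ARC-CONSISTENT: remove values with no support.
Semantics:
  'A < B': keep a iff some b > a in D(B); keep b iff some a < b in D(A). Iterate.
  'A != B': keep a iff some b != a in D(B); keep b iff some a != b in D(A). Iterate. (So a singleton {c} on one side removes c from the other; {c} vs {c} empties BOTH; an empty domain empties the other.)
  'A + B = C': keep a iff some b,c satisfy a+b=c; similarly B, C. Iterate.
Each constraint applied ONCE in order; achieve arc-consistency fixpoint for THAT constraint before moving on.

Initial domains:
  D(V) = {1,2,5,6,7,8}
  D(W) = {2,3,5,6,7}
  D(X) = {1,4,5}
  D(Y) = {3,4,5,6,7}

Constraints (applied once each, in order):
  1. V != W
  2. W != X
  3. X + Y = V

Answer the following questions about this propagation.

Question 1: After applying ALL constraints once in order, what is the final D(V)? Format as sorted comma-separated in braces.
Answer: {5,6,7,8}

Derivation:
Constraint 1 (V != W) on D(V)={1,2,5,6,7,8} D(W)={2,3,5,6,7}: no change
Constraint 2 (W != X) on D(W)={2,3,5,6,7} D(X)={1,4,5}: no change
Constraint 3 (X + Y = V) on D(X)={1,4,5} D(Y)={3,4,5,6,7} D(V)={1,2,5,6,7,8}: V {1,2,5,6,7,8}->{5,6,7,8}
So after all 3 constraints: D(V) = {5,6,7,8}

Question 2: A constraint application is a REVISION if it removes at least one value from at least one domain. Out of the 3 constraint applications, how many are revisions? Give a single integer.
Constraint 1 (V != W) on D(V)={1,2,5,6,7,8} D(W)={2,3,5,6,7}: no change => not a revision
Constraint 2 (W != X) on D(W)={2,3,5,6,7} D(X)={1,4,5}: no change => not a revision
Constraint 3 (X + Y = V) on D(X)={1,4,5} D(Y)={3,4,5,6,7} D(V)={1,2,5,6,7,8}: V {1,2,5,6,7,8}->{5,6,7,8} => REVISION
Total revisions = 1

Answer: 1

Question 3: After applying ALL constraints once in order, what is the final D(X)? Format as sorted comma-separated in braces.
Answer: {1,4,5}

Derivation:
Constraint 1 (V != W) on D(V)={1,2,5,6,7,8} D(W)={2,3,5,6,7}: no change
Constraint 2 (W != X) on D(W)={2,3,5,6,7} D(X)={1,4,5}: no change
Constraint 3 (X + Y = V) on D(X)={1,4,5} D(Y)={3,4,5,6,7} D(V)={1,2,5,6,7,8}: V {1,2,5,6,7,8}->{5,6,7,8}
So after all 3 constraints: D(X) = {1,4,5}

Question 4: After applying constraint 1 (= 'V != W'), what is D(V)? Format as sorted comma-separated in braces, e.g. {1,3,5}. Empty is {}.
Answer: {1,2,5,6,7,8}

Derivation:
Constraint 1 (V != W) on D(V)={1,2,5,6,7,8} D(W)={2,3,5,6,7}: no change
So after constraint 1: D(V) = {1,2,5,6,7,8}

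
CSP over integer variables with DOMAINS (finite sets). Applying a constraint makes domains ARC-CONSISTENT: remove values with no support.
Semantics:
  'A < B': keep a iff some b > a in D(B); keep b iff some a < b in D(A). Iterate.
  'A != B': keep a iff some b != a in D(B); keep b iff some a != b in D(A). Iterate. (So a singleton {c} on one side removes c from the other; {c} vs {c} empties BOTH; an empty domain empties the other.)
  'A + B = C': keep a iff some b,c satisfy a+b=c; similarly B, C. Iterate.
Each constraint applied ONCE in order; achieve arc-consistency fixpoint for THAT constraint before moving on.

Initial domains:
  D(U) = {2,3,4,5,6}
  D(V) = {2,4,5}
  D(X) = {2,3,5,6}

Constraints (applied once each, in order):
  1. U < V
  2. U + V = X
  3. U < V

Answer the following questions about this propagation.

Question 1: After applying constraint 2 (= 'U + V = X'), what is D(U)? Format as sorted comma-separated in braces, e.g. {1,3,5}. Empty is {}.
Constraint 1 (U < V) on D(U)={2,3,4,5,6} D(V)={2,4,5}: U {2,3,4,5,6}->{2,3,4}; V {2,4,5}->{4,5}
Constraint 2 (U + V = X) on D(U)={2,3,4} D(V)={4,5} D(X)={2,3,5,6}: U {2,3,4}->{2}; V {4,5}->{4}; X {2,3,5,6}->{6}
So after constraint 2: D(U) = {2}

Answer: {2}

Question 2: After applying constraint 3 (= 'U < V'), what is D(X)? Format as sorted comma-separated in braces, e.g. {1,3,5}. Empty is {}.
Answer: {6}

Derivation:
Constraint 1 (U < V) on D(U)={2,3,4,5,6} D(V)={2,4,5}: U {2,3,4,5,6}->{2,3,4}; V {2,4,5}->{4,5}
Constraint 2 (U + V = X) on D(U)={2,3,4} D(V)={4,5} D(X)={2,3,5,6}: U {2,3,4}->{2}; V {4,5}->{4}; X {2,3,5,6}->{6}
Constraint 3 (U < V) on D(U)={2} D(V)={4}: no change
So after constraint 3: D(X) = {6}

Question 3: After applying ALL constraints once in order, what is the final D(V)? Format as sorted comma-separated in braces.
Answer: {4}

Derivation:
Constraint 1 (U < V) on D(U)={2,3,4,5,6} D(V)={2,4,5}: U {2,3,4,5,6}->{2,3,4}; V {2,4,5}->{4,5}
Constraint 2 (U + V = X) on D(U)={2,3,4} D(V)={4,5} D(X)={2,3,5,6}: U {2,3,4}->{2}; V {4,5}->{4}; X {2,3,5,6}->{6}
Constraint 3 (U < V) on D(U)={2} D(V)={4}: no change
So after all 3 constraints: D(V) = {4}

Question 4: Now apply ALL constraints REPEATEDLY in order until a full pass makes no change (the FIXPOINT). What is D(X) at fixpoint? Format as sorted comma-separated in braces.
pass 0 (initial): D(X)={2,3,5,6}
pass 1: U {2,3,4,5,6}->{2}; V {2,4,5}->{4}; X {2,3,5,6}->{6}
pass 2: no change
Fixpoint after 2 passes: D(X) = {6}

Answer: {6}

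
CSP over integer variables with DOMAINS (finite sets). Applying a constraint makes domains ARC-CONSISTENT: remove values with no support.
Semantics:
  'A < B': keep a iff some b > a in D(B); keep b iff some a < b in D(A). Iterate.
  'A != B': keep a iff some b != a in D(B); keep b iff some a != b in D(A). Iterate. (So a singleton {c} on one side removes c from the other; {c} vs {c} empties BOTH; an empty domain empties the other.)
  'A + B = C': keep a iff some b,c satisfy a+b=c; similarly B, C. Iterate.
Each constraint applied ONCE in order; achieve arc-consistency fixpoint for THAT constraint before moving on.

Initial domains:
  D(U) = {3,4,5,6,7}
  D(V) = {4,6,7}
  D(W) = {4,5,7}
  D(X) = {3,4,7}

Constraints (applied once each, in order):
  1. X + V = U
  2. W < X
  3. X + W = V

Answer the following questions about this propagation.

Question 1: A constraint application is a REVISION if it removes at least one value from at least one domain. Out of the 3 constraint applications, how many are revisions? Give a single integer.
Constraint 1 (X + V = U) on D(X)={3,4,7} D(V)={4,6,7} D(U)={3,4,5,6,7}: X {3,4,7}->{3}; V {4,6,7}->{4}; U {3,4,5,6,7}->{7} => REVISION
Constraint 2 (W < X) on D(W)={4,5,7} D(X)={3}: W {4,5,7}->{}; X {3}->{} => REVISION
Constraint 3 (X + W = V) on D(X)={} D(W)={} D(V)={4}: V {4}->{} => REVISION
Total revisions = 3

Answer: 3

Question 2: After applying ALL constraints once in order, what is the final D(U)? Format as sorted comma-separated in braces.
Answer: {7}

Derivation:
Constraint 1 (X + V = U) on D(X)={3,4,7} D(V)={4,6,7} D(U)={3,4,5,6,7}: X {3,4,7}->{3}; V {4,6,7}->{4}; U {3,4,5,6,7}->{7}
Constraint 2 (W < X) on D(W)={4,5,7} D(X)={3}: W {4,5,7}->{}; X {3}->{}
Constraint 3 (X + W = V) on D(X)={} D(W)={} D(V)={4}: V {4}->{}
So after all 3 constraints: D(U) = {7}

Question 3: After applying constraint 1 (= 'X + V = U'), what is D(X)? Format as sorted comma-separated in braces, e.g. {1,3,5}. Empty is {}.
Answer: {3}

Derivation:
Constraint 1 (X + V = U) on D(X)={3,4,7} D(V)={4,6,7} D(U)={3,4,5,6,7}: X {3,4,7}->{3}; V {4,6,7}->{4}; U {3,4,5,6,7}->{7}
So after constraint 1: D(X) = {3}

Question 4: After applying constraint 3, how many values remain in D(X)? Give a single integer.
Constraint 1 (X + V = U) on D(X)={3,4,7} D(V)={4,6,7} D(U)={3,4,5,6,7}: X {3,4,7}->{3}; V {4,6,7}->{4}; U {3,4,5,6,7}->{7}
Constraint 2 (W < X) on D(W)={4,5,7} D(X)={3}: W {4,5,7}->{}; X {3}->{}
Constraint 3 (X + W = V) on D(X)={} D(W)={} D(V)={4}: V {4}->{}
So after constraint 3: D(X)={}, size = 0

Answer: 0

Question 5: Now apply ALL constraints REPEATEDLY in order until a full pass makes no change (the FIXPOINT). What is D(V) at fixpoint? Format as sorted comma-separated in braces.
Answer: {}

Derivation:
pass 0 (initial): D(V)={4,6,7}
pass 1: U {3,4,5,6,7}->{7}; V {4,6,7}->{}; W {4,5,7}->{}; X {3,4,7}->{}
pass 2: U {7}->{}
pass 3: no change
Fixpoint after 3 passes: D(V) = {}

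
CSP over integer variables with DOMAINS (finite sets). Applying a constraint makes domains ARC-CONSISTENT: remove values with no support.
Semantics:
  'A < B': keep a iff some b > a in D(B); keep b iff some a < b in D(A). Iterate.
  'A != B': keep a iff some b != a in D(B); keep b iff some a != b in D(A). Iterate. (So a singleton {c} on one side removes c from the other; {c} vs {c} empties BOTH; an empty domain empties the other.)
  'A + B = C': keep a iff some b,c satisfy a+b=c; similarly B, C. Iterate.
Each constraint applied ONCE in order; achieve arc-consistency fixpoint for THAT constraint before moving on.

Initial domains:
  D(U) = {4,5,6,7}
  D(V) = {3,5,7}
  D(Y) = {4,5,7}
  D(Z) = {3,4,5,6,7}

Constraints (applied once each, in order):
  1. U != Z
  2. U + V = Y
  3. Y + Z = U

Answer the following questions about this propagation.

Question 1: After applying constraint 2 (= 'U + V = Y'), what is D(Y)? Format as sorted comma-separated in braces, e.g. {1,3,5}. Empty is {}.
Answer: {7}

Derivation:
Constraint 1 (U != Z) on D(U)={4,5,6,7} D(Z)={3,4,5,6,7}: no change
Constraint 2 (U + V = Y) on D(U)={4,5,6,7} D(V)={3,5,7} D(Y)={4,5,7}: U {4,5,6,7}->{4}; V {3,5,7}->{3}; Y {4,5,7}->{7}
So after constraint 2: D(Y) = {7}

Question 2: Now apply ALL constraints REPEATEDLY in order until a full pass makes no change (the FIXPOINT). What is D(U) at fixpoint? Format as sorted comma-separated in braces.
pass 0 (initial): D(U)={4,5,6,7}
pass 1: U {4,5,6,7}->{}; V {3,5,7}->{3}; Y {4,5,7}->{}; Z {3,4,5,6,7}->{}
pass 2: V {3}->{}
pass 3: no change
Fixpoint after 3 passes: D(U) = {}

Answer: {}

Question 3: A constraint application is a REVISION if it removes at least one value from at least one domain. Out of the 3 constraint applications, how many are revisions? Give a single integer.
Constraint 1 (U != Z) on D(U)={4,5,6,7} D(Z)={3,4,5,6,7}: no change => not a revision
Constraint 2 (U + V = Y) on D(U)={4,5,6,7} D(V)={3,5,7} D(Y)={4,5,7}: U {4,5,6,7}->{4}; V {3,5,7}->{3}; Y {4,5,7}->{7} => REVISION
Constraint 3 (Y + Z = U) on D(Y)={7} D(Z)={3,4,5,6,7} D(U)={4}: Y {7}->{}; Z {3,4,5,6,7}->{}; U {4}->{} => REVISION
Total revisions = 2

Answer: 2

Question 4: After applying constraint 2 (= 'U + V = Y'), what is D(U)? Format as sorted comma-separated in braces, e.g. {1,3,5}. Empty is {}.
Answer: {4}

Derivation:
Constraint 1 (U != Z) on D(U)={4,5,6,7} D(Z)={3,4,5,6,7}: no change
Constraint 2 (U + V = Y) on D(U)={4,5,6,7} D(V)={3,5,7} D(Y)={4,5,7}: U {4,5,6,7}->{4}; V {3,5,7}->{3}; Y {4,5,7}->{7}
So after constraint 2: D(U) = {4}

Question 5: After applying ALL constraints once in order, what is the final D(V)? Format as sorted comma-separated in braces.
Answer: {3}

Derivation:
Constraint 1 (U != Z) on D(U)={4,5,6,7} D(Z)={3,4,5,6,7}: no change
Constraint 2 (U + V = Y) on D(U)={4,5,6,7} D(V)={3,5,7} D(Y)={4,5,7}: U {4,5,6,7}->{4}; V {3,5,7}->{3}; Y {4,5,7}->{7}
Constraint 3 (Y + Z = U) on D(Y)={7} D(Z)={3,4,5,6,7} D(U)={4}: Y {7}->{}; Z {3,4,5,6,7}->{}; U {4}->{}
So after all 3 constraints: D(V) = {3}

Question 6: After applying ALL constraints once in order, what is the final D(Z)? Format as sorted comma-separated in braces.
Answer: {}

Derivation:
Constraint 1 (U != Z) on D(U)={4,5,6,7} D(Z)={3,4,5,6,7}: no change
Constraint 2 (U + V = Y) on D(U)={4,5,6,7} D(V)={3,5,7} D(Y)={4,5,7}: U {4,5,6,7}->{4}; V {3,5,7}->{3}; Y {4,5,7}->{7}
Constraint 3 (Y + Z = U) on D(Y)={7} D(Z)={3,4,5,6,7} D(U)={4}: Y {7}->{}; Z {3,4,5,6,7}->{}; U {4}->{}
So after all 3 constraints: D(Z) = {}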